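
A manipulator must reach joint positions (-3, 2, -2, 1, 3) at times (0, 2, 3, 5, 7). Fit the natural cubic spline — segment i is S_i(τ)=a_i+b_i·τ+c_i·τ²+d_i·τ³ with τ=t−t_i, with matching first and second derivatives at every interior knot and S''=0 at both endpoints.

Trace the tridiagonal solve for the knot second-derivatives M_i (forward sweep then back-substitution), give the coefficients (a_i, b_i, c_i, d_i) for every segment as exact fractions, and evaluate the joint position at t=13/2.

  seg 0: a=-3 b=651/128 c=0 d=-331/512
  seg 1: a=2 b=-171/64 c=-993/256 d=653/256
  seg 2: a=-2 b=-711/256 c=483/128 d=-837/1024
  seg 3: a=1 b=321/128 c=-579/512 d=193/1024
S(13/2) = 23375/8192

Δ: Δ0=5/2, Δ1=-4, Δ2=3/2, Δ3=1
row 1: diag=6, rhs=-39; c'=1/6, d'=-13/2
row 2: denom=6−1·1/6=35/6; d'=(33−1·-13/2)/(35/6)=237/35
row 3: denom=8−2·12/35=256/35; d'=(-3−2·237/35)/(256/35)=-579/256
back: M3=-579/256
back: M2=237/35−12/35·-579/256=483/64
back: M1=-13/2−1/6·483/64=-993/128
M: M0=0, M1=-993/128, M2=483/64, M3=-579/256, M4=0
seg 0: a=-3, c=M0/2=0, d=(M1−M0)/(6·2)=-331/512, b=Δ0−h0·(2M0+M1)/6=651/128
seg 1: a=2, c=M1/2=-993/256, d=(M2−M1)/(6·1)=653/256, b=Δ1−h1·(2M1+M2)/6=-171/64
seg 2: a=-2, c=M2/2=483/128, d=(M3−M2)/(6·2)=-837/1024, b=Δ2−h2·(2M2+M3)/6=-711/256
seg 3: a=1, c=M3/2=-579/512, d=(M4−M3)/(6·2)=193/1024, b=Δ3−h3·(2M3+M4)/6=321/128
t_q=13/2 → seg 3, τ=3/2; S=1+321/128·τ+-579/512·τ²+193/1024·τ³=23375/8192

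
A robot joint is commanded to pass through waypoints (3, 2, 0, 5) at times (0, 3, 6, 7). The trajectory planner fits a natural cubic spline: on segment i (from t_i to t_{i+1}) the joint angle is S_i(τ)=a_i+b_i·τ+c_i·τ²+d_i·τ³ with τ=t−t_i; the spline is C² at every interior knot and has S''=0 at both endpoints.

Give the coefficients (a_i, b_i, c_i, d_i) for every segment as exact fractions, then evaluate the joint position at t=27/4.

Δ: Δ0=-1/3, Δ1=-2/3, Δ2=5
row 1: diag=12, rhs=-2; c'=1/4, d'=-1/6
row 2: denom=8−3·1/4=29/4; d'=(34−3·-1/6)/(29/4)=138/29
back: M2=138/29
back: M1=-1/6−1/4·138/29=-118/87
M: M0=0, M1=-118/87, M2=138/29, M3=0
seg 0: a=3, c=M0/2=0, d=(M1−M0)/(6·3)=-59/783, b=Δ0−h0·(2M0+M1)/6=10/29
seg 1: a=2, c=M1/2=-59/87, d=(M2−M1)/(6·3)=266/783, b=Δ1−h1·(2M1+M2)/6=-49/29
seg 2: a=0, c=M2/2=69/29, d=(M3−M2)/(6·1)=-23/29, b=Δ2−h2·(2M2+M3)/6=99/29
t_q=27/4 → seg 2, τ=3/4; S=0+99/29·τ+69/29·τ²+-23/29·τ³=6615/1856

  seg 0: a=3 b=10/29 c=0 d=-59/783
  seg 1: a=2 b=-49/29 c=-59/87 d=266/783
  seg 2: a=0 b=99/29 c=69/29 d=-23/29
S(27/4) = 6615/1856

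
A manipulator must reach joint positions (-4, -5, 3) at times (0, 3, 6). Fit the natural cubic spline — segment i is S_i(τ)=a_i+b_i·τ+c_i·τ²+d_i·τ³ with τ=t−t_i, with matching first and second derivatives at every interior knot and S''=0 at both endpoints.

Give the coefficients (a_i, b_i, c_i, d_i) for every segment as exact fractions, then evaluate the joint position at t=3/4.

  seg 0: a=-4 b=-13/12 c=0 d=1/12
  seg 1: a=-5 b=7/6 c=3/4 d=-1/12
S(3/4) = -1223/256

Δ: Δ0=-1/3, Δ1=8/3
row 1: diag=12, rhs=18; c'=1/4, d'=3/2
back: M1=3/2
M: M0=0, M1=3/2, M2=0
seg 0: a=-4, c=M0/2=0, d=(M1−M0)/(6·3)=1/12, b=Δ0−h0·(2M0+M1)/6=-13/12
seg 1: a=-5, c=M1/2=3/4, d=(M2−M1)/(6·3)=-1/12, b=Δ1−h1·(2M1+M2)/6=7/6
t_q=3/4 → seg 0, τ=3/4; S=-4+-13/12·τ+0·τ²+1/12·τ³=-1223/256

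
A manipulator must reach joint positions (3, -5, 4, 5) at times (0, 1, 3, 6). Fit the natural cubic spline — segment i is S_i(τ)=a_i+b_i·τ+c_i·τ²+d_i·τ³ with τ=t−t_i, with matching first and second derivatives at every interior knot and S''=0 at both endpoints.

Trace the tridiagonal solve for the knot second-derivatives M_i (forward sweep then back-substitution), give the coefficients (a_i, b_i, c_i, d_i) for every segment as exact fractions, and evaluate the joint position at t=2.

  seg 0: a=3 b=-218/21 c=0 d=50/21
  seg 1: a=-5 b=-68/21 c=50/7 d=-275/168
  seg 2: a=4 b=239/42 c=-75/28 d=25/84
S(2) = -153/56

Δ: Δ0=-8, Δ1=9/2, Δ2=1/3
row 1: diag=6, rhs=75; c'=1/3, d'=25/2
row 2: denom=10−2·1/3=28/3; d'=(-25−2·25/2)/(28/3)=-75/14
back: M2=-75/14
back: M1=25/2−1/3·-75/14=100/7
M: M0=0, M1=100/7, M2=-75/14, M3=0
seg 0: a=3, c=M0/2=0, d=(M1−M0)/(6·1)=50/21, b=Δ0−h0·(2M0+M1)/6=-218/21
seg 1: a=-5, c=M1/2=50/7, d=(M2−M1)/(6·2)=-275/168, b=Δ1−h1·(2M1+M2)/6=-68/21
seg 2: a=4, c=M2/2=-75/28, d=(M3−M2)/(6·3)=25/84, b=Δ2−h2·(2M2+M3)/6=239/42
t_q=2 → seg 1, τ=1; S=-5+-68/21·τ+50/7·τ²+-275/168·τ³=-153/56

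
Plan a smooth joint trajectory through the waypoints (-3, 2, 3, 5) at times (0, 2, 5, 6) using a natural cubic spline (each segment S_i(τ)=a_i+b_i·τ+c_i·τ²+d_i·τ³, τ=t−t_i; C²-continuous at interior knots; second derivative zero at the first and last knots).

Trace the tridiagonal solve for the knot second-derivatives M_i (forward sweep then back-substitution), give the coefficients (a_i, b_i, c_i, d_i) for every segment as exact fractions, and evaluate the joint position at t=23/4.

Δ: Δ0=5/2, Δ1=1/3, Δ2=2
row 1: diag=10, rhs=-13; c'=3/10, d'=-13/10
row 2: denom=8−3·3/10=71/10; d'=(10−3·-13/10)/(71/10)=139/71
back: M2=139/71
back: M1=-13/10−3/10·139/71=-134/71
M: M0=0, M1=-134/71, M2=139/71, M3=0
seg 0: a=-3, c=M0/2=0, d=(M1−M0)/(6·2)=-67/426, b=Δ0−h0·(2M0+M1)/6=1333/426
seg 1: a=2, c=M1/2=-67/71, d=(M2−M1)/(6·3)=91/426, b=Δ1−h1·(2M1+M2)/6=529/426
seg 2: a=3, c=M2/2=139/142, d=(M3−M2)/(6·1)=-139/426, b=Δ2−h2·(2M2+M3)/6=287/213
t_q=23/4 → seg 2, τ=3/4; S=3+287/213·τ+139/142·τ²+-139/426·τ³=40201/9088

  seg 0: a=-3 b=1333/426 c=0 d=-67/426
  seg 1: a=2 b=529/426 c=-67/71 d=91/426
  seg 2: a=3 b=287/213 c=139/142 d=-139/426
S(23/4) = 40201/9088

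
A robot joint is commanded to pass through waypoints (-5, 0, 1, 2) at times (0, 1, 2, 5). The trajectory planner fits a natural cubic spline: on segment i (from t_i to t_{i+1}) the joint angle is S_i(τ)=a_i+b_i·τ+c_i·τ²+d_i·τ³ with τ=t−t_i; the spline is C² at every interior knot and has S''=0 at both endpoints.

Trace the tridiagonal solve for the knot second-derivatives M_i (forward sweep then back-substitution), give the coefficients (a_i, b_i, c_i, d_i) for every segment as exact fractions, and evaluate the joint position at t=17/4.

  seg 0: a=-5 b=559/93 c=0 d=-94/93
  seg 1: a=0 b=277/93 c=-94/31 d=98/93
  seg 2: a=1 b=7/93 c=4/31 d=-4/279
S(17/4) = 823/496

Δ: Δ0=5, Δ1=1, Δ2=1/3
row 1: diag=4, rhs=-24; c'=1/4, d'=-6
row 2: denom=8−1·1/4=31/4; d'=(-4−1·-6)/(31/4)=8/31
back: M2=8/31
back: M1=-6−1/4·8/31=-188/31
M: M0=0, M1=-188/31, M2=8/31, M3=0
seg 0: a=-5, c=M0/2=0, d=(M1−M0)/(6·1)=-94/93, b=Δ0−h0·(2M0+M1)/6=559/93
seg 1: a=0, c=M1/2=-94/31, d=(M2−M1)/(6·1)=98/93, b=Δ1−h1·(2M1+M2)/6=277/93
seg 2: a=1, c=M2/2=4/31, d=(M3−M2)/(6·3)=-4/279, b=Δ2−h2·(2M2+M3)/6=7/93
t_q=17/4 → seg 2, τ=9/4; S=1+7/93·τ+4/31·τ²+-4/279·τ³=823/496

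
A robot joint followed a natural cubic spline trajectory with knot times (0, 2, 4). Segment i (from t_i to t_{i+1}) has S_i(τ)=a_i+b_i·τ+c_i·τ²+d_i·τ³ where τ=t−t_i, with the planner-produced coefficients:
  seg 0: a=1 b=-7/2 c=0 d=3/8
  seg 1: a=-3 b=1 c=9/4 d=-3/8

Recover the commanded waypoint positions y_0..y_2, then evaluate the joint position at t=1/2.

y_0=1 y_1=-3 y_2=5
S(1/2) = -45/64

y_0 = S_0(0) = a_0 = 1
y_1 = S_1(0) = a_1 = -3
y_2 = S_1(2) = 5
t_q=1/2 is in segment 0 (τ=1/2); S_0(τ)=-45/64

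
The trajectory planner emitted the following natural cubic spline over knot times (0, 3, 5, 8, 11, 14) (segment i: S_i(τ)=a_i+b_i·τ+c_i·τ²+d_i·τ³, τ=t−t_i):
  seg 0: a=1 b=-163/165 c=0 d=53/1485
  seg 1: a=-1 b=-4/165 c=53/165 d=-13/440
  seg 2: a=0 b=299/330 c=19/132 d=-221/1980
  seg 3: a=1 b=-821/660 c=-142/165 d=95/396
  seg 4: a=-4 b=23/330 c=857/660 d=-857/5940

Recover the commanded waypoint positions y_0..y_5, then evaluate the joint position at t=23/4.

y_0 = S_0(0) = a_0 = 1
y_1 = S_1(0) = a_1 = -1
y_2 = S_2(0) = a_2 = 0
y_3 = S_3(0) = a_3 = 1
y_4 = S_4(0) = a_4 = -4
y_5 = S_4(3) = 4
t_q=23/4 is in segment 2 (τ=3/4); S_2(τ)=2009/2816

y_0=1 y_1=-1 y_2=0 y_3=1 y_4=-4 y_5=4
S(23/4) = 2009/2816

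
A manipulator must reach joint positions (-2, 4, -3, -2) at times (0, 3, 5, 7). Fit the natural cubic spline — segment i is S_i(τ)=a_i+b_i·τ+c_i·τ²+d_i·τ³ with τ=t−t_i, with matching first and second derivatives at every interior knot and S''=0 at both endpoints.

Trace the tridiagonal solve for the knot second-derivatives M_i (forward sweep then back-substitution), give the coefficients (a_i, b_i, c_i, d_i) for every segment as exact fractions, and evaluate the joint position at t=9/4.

Δ: Δ0=2, Δ1=-7/2, Δ2=1/2
row 1: diag=10, rhs=-33; c'=1/5, d'=-33/10
row 2: denom=8−2·1/5=38/5; d'=(24−2·-33/10)/(38/5)=153/38
back: M2=153/38
back: M1=-33/10−1/5·153/38=-78/19
M: M0=0, M1=-78/19, M2=153/38, M3=0
seg 0: a=-2, c=M0/2=0, d=(M1−M0)/(6·3)=-13/57, b=Δ0−h0·(2M0+M1)/6=77/19
seg 1: a=4, c=M1/2=-39/19, d=(M2−M1)/(6·2)=103/152, b=Δ1−h1·(2M1+M2)/6=-40/19
seg 2: a=-3, c=M2/2=153/76, d=(M3−M2)/(6·2)=-51/152, b=Δ2−h2·(2M2+M3)/6=-83/38
t_q=9/4 → seg 0, τ=9/4; S=-2+77/19·τ+0·τ²+-13/57·τ³=5497/1216

  seg 0: a=-2 b=77/19 c=0 d=-13/57
  seg 1: a=4 b=-40/19 c=-39/19 d=103/152
  seg 2: a=-3 b=-83/38 c=153/76 d=-51/152
S(9/4) = 5497/1216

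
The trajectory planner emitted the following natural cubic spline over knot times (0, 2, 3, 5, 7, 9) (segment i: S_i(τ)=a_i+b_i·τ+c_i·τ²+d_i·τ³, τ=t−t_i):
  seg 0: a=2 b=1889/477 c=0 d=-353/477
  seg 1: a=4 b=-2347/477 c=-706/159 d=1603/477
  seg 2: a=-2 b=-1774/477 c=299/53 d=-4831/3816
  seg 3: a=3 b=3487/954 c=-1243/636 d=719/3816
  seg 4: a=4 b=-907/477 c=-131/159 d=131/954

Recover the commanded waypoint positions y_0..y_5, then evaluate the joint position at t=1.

y_0 = S_0(0) = a_0 = 2
y_1 = S_1(0) = a_1 = 4
y_2 = S_2(0) = a_2 = -2
y_3 = S_3(0) = a_3 = 3
y_4 = S_4(0) = a_4 = 4
y_5 = S_4(2) = -2
t_q=1 is in segment 0 (τ=1); S_0(τ)=830/159

y_0=2 y_1=4 y_2=-2 y_3=3 y_4=4 y_5=-2
S(1) = 830/159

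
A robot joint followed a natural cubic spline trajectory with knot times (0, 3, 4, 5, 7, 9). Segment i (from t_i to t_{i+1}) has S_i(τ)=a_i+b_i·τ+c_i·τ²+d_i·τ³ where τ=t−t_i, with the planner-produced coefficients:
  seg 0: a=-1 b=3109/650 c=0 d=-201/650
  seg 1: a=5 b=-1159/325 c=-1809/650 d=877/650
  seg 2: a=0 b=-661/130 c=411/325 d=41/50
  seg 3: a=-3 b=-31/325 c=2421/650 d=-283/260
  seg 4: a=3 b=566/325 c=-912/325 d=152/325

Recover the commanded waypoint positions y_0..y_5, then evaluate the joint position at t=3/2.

y_0 = S_0(0) = a_0 = -1
y_1 = S_1(0) = a_1 = 5
y_2 = S_2(0) = a_2 = 0
y_3 = S_3(0) = a_3 = -3
y_4 = S_4(0) = a_4 = 3
y_5 = S_4(2) = -1
t_q=3/2 is in segment 0 (τ=3/2); S_0(τ)=26681/5200

y_0=-1 y_1=5 y_2=0 y_3=-3 y_4=3 y_5=-1
S(3/2) = 26681/5200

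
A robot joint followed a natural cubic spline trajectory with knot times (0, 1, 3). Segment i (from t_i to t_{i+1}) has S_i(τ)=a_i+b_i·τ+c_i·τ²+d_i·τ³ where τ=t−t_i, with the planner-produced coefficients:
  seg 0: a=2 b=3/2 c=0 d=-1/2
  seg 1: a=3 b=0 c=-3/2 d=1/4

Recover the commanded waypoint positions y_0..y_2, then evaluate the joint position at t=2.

y_0 = S_0(0) = a_0 = 2
y_1 = S_1(0) = a_1 = 3
y_2 = S_1(2) = -1
t_q=2 is in segment 1 (τ=1); S_1(τ)=7/4

y_0=2 y_1=3 y_2=-1
S(2) = 7/4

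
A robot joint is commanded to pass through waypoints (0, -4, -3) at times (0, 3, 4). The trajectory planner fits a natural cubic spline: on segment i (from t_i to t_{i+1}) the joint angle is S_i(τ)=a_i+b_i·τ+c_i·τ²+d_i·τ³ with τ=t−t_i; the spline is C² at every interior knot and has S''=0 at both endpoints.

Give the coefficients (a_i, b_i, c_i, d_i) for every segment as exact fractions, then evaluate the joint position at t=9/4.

  seg 0: a=0 b=-53/24 c=0 d=7/72
  seg 1: a=-4 b=5/12 c=7/8 d=-7/24
S(9/4) = -1977/512

Δ: Δ0=-4/3, Δ1=1
row 1: diag=8, rhs=14; c'=1/8, d'=7/4
back: M1=7/4
M: M0=0, M1=7/4, M2=0
seg 0: a=0, c=M0/2=0, d=(M1−M0)/(6·3)=7/72, b=Δ0−h0·(2M0+M1)/6=-53/24
seg 1: a=-4, c=M1/2=7/8, d=(M2−M1)/(6·1)=-7/24, b=Δ1−h1·(2M1+M2)/6=5/12
t_q=9/4 → seg 0, τ=9/4; S=0+-53/24·τ+0·τ²+7/72·τ³=-1977/512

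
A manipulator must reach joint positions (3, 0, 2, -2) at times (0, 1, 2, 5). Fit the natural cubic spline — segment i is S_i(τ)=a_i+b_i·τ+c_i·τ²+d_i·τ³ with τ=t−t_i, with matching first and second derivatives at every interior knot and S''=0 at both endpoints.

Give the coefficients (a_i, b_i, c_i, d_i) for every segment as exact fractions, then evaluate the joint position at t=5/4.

Δ: Δ0=-3, Δ1=2, Δ2=-4/3
row 1: diag=4, rhs=30; c'=1/4, d'=15/2
row 2: denom=8−1·1/4=31/4; d'=(-20−1·15/2)/(31/4)=-110/31
back: M2=-110/31
back: M1=15/2−1/4·-110/31=260/31
M: M0=0, M1=260/31, M2=-110/31, M3=0
seg 0: a=3, c=M0/2=0, d=(M1−M0)/(6·1)=130/93, b=Δ0−h0·(2M0+M1)/6=-409/93
seg 1: a=0, c=M1/2=130/31, d=(M2−M1)/(6·1)=-185/93, b=Δ1−h1·(2M1+M2)/6=-19/93
seg 2: a=2, c=M2/2=-55/31, d=(M3−M2)/(6·3)=55/279, b=Δ2−h2·(2M2+M3)/6=206/93
t_q=5/4 → seg 1, τ=1/4; S=0+-19/93·τ+130/31·τ²+-185/93·τ³=357/1984

  seg 0: a=3 b=-409/93 c=0 d=130/93
  seg 1: a=0 b=-19/93 c=130/31 d=-185/93
  seg 2: a=2 b=206/93 c=-55/31 d=55/279
S(5/4) = 357/1984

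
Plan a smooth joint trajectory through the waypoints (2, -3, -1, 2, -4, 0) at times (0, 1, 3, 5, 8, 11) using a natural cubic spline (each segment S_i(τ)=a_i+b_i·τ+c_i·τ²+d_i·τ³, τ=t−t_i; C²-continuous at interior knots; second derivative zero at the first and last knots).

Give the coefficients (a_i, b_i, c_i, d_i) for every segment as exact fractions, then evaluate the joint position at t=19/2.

Δ: Δ0=-5, Δ1=1, Δ2=3/2, Δ3=-2, Δ4=4/3
row 1: diag=6, rhs=36; c'=1/3, d'=6
row 2: denom=8−2·1/3=22/3; d'=(3−2·6)/(22/3)=-27/22
row 3: denom=10−2·3/11=104/11; d'=(-21−2·-27/22)/(104/11)=-51/26
row 4: denom=12−3·33/104=1149/104; d'=(20−3·-51/26)/(1149/104)=2692/1149
back: M4=2692/1149
back: M3=-51/26−33/104·2692/1149=-1036/383
back: M2=-27/22−3/11·-1036/383=-375/766
back: M1=6−1/3·-375/766=4721/766
M: M0=0, M1=4721/766, M2=-375/766, M3=-1036/383, M4=2692/1149, M5=0
seg 0: a=2, c=M0/2=0, d=(M1−M0)/(6·1)=4721/4596, b=Δ0−h0·(2M0+M1)/6=-27701/4596
seg 1: a=-3, c=M1/2=4721/1532, d=(M2−M1)/(6·2)=-637/1149, b=Δ1−h1·(2M1+M2)/6=-6769/2298
seg 2: a=-1, c=M2/2=-375/1532, d=(M3−M2)/(6·2)=-1697/9192, b=Δ2−h2·(2M2+M3)/6=6269/2298
seg 3: a=2, c=M3/2=-518/383, d=(M4−M3)/(6·3)=2900/10341, b=Δ3−h3·(2M3+M4)/6=-536/1149
seg 4: a=-4, c=M4/2=1346/1149, d=(M5−M4)/(6·3)=-1346/10341, b=Δ4−h4·(2M4+M5)/6=-1160/1149
t_q=19/2 → seg 4, τ=3/2; S=-4+-1160/1149·τ+1346/1149·τ²+-1346/10341·τ³=-5083/1532

  seg 0: a=2 b=-27701/4596 c=0 d=4721/4596
  seg 1: a=-3 b=-6769/2298 c=4721/1532 d=-637/1149
  seg 2: a=-1 b=6269/2298 c=-375/1532 d=-1697/9192
  seg 3: a=2 b=-536/1149 c=-518/383 d=2900/10341
  seg 4: a=-4 b=-1160/1149 c=1346/1149 d=-1346/10341
S(19/2) = -5083/1532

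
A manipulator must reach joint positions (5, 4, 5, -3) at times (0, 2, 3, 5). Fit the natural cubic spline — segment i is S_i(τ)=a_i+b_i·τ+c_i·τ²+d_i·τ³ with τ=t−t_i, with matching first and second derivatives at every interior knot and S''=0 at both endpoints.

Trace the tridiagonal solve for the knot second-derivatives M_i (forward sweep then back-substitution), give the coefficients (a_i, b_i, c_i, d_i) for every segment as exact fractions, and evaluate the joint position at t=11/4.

Δ: Δ0=-1/2, Δ1=1, Δ2=-4
row 1: diag=6, rhs=9; c'=1/6, d'=3/2
row 2: denom=6−1·1/6=35/6; d'=(-30−1·3/2)/(35/6)=-27/5
back: M2=-27/5
back: M1=3/2−1/6·-27/5=12/5
M: M0=0, M1=12/5, M2=-27/5, M3=0
seg 0: a=5, c=M0/2=0, d=(M1−M0)/(6·2)=1/5, b=Δ0−h0·(2M0+M1)/6=-13/10
seg 1: a=4, c=M1/2=6/5, d=(M2−M1)/(6·1)=-13/10, b=Δ1−h1·(2M1+M2)/6=11/10
seg 2: a=5, c=M2/2=-27/10, d=(M3−M2)/(6·2)=9/20, b=Δ2−h2·(2M2+M3)/6=-2/5
t_q=11/4 → seg 1, τ=3/4; S=4+11/10·τ+6/5·τ²+-13/10·τ³=3169/640

  seg 0: a=5 b=-13/10 c=0 d=1/5
  seg 1: a=4 b=11/10 c=6/5 d=-13/10
  seg 2: a=5 b=-2/5 c=-27/10 d=9/20
S(11/4) = 3169/640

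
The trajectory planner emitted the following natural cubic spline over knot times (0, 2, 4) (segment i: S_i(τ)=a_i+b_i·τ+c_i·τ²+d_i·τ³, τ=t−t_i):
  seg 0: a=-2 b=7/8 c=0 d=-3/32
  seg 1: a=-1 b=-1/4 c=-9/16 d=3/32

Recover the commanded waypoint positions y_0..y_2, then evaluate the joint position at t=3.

y_0=-2 y_1=-1 y_2=-3
S(3) = -55/32

y_0 = S_0(0) = a_0 = -2
y_1 = S_1(0) = a_1 = -1
y_2 = S_1(2) = -3
t_q=3 is in segment 1 (τ=1); S_1(τ)=-55/32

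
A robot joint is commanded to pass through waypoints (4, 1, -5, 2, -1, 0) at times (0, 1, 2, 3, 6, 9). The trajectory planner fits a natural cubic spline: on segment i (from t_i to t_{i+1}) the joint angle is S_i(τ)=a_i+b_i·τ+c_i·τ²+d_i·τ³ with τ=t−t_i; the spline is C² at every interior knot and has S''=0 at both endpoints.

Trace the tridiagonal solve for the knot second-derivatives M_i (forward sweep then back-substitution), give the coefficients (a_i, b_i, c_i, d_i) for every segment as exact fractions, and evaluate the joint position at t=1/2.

  seg 0: a=4 b=-1532/1257 c=0 d=-2239/1257
  seg 1: a=1 b=-8249/1257 c=-2239/419 d=7424/1257
  seg 2: a=-5 b=589/1257 c=5185/419 d=-7345/1257
  seg 3: a=2 b=9664/1257 c=-2160/419 d=8519/11313
  seg 4: a=-1 b=-3659/1257 c=2039/1257 d=-2039/11313
S(1/2) = 10619/3352

Δ: Δ0=-3, Δ1=-6, Δ2=7, Δ3=-1, Δ4=1/3
row 1: diag=4, rhs=-18; c'=1/4, d'=-9/2
row 2: denom=4−1·1/4=15/4; d'=(78−1·-9/2)/(15/4)=22
row 3: denom=8−1·4/15=116/15; d'=(-48−1·22)/(116/15)=-525/58
row 4: denom=12−3·45/116=1257/116; d'=(8−3·-525/58)/(1257/116)=4078/1257
back: M4=4078/1257
back: M3=-525/58−45/116·4078/1257=-4320/419
back: M2=22−4/15·-4320/419=10370/419
back: M1=-9/2−1/4·10370/419=-4478/419
M: M0=0, M1=-4478/419, M2=10370/419, M3=-4320/419, M4=4078/1257, M5=0
seg 0: a=4, c=M0/2=0, d=(M1−M0)/(6·1)=-2239/1257, b=Δ0−h0·(2M0+M1)/6=-1532/1257
seg 1: a=1, c=M1/2=-2239/419, d=(M2−M1)/(6·1)=7424/1257, b=Δ1−h1·(2M1+M2)/6=-8249/1257
seg 2: a=-5, c=M2/2=5185/419, d=(M3−M2)/(6·1)=-7345/1257, b=Δ2−h2·(2M2+M3)/6=589/1257
seg 3: a=2, c=M3/2=-2160/419, d=(M4−M3)/(6·3)=8519/11313, b=Δ3−h3·(2M3+M4)/6=9664/1257
seg 4: a=-1, c=M4/2=2039/1257, d=(M5−M4)/(6·3)=-2039/11313, b=Δ4−h4·(2M4+M5)/6=-3659/1257
t_q=1/2 → seg 0, τ=1/2; S=4+-1532/1257·τ+0·τ²+-2239/1257·τ³=10619/3352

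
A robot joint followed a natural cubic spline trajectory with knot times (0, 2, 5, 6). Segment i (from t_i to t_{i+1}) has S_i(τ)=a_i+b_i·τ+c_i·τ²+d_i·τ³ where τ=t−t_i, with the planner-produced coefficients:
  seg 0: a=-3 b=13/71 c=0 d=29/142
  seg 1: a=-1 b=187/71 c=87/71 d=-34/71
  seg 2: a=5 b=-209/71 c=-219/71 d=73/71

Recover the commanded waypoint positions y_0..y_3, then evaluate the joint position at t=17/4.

y_0 = S_0(0) = a_0 = -3
y_1 = S_1(0) = a_1 = -1
y_2 = S_2(0) = a_2 = 5
y_3 = S_2(1) = 0
t_q=17/4 is in segment 1 (τ=9/4); S_1(τ)=12893/2272

y_0=-3 y_1=-1 y_2=5 y_3=0
S(17/4) = 12893/2272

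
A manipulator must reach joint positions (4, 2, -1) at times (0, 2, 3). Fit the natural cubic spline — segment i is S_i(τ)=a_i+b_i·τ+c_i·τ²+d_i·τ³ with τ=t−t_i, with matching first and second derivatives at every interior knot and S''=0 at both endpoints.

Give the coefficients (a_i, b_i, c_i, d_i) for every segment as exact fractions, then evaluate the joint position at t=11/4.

Δ: Δ0=-1, Δ1=-3
row 1: diag=6, rhs=-12; c'=1/6, d'=-2
back: M1=-2
M: M0=0, M1=-2, M2=0
seg 0: a=4, c=M0/2=0, d=(M1−M0)/(6·2)=-1/6, b=Δ0−h0·(2M0+M1)/6=-1/3
seg 1: a=2, c=M1/2=-1, d=(M2−M1)/(6·1)=1/3, b=Δ1−h1·(2M1+M2)/6=-7/3
t_q=11/4 → seg 1, τ=3/4; S=2+-7/3·τ+-1·τ²+1/3·τ³=-11/64

  seg 0: a=4 b=-1/3 c=0 d=-1/6
  seg 1: a=2 b=-7/3 c=-1 d=1/3
S(11/4) = -11/64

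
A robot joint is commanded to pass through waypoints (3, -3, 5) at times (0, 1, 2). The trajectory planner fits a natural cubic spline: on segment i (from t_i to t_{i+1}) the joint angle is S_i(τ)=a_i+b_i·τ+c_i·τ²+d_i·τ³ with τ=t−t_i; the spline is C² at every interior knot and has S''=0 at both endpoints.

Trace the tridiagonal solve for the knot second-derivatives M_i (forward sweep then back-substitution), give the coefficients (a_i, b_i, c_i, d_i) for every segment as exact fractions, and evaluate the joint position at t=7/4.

  seg 0: a=3 b=-19/2 c=0 d=7/2
  seg 1: a=-3 b=1 c=21/2 d=-7/2
S(7/4) = 279/128

Δ: Δ0=-6, Δ1=8
row 1: diag=4, rhs=84; c'=1/4, d'=21
back: M1=21
M: M0=0, M1=21, M2=0
seg 0: a=3, c=M0/2=0, d=(M1−M0)/(6·1)=7/2, b=Δ0−h0·(2M0+M1)/6=-19/2
seg 1: a=-3, c=M1/2=21/2, d=(M2−M1)/(6·1)=-7/2, b=Δ1−h1·(2M1+M2)/6=1
t_q=7/4 → seg 1, τ=3/4; S=-3+1·τ+21/2·τ²+-7/2·τ³=279/128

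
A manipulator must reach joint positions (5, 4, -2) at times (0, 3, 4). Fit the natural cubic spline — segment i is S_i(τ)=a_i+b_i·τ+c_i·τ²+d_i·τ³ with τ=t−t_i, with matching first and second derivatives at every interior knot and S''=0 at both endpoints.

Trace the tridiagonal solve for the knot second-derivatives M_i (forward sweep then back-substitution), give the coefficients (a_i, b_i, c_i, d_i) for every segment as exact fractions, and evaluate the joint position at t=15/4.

  seg 0: a=5 b=43/24 c=0 d=-17/72
  seg 1: a=4 b=-55/12 c=-17/8 d=17/24
S(15/4) = -171/512

Δ: Δ0=-1/3, Δ1=-6
row 1: diag=8, rhs=-34; c'=1/8, d'=-17/4
back: M1=-17/4
M: M0=0, M1=-17/4, M2=0
seg 0: a=5, c=M0/2=0, d=(M1−M0)/(6·3)=-17/72, b=Δ0−h0·(2M0+M1)/6=43/24
seg 1: a=4, c=M1/2=-17/8, d=(M2−M1)/(6·1)=17/24, b=Δ1−h1·(2M1+M2)/6=-55/12
t_q=15/4 → seg 1, τ=3/4; S=4+-55/12·τ+-17/8·τ²+17/24·τ³=-171/512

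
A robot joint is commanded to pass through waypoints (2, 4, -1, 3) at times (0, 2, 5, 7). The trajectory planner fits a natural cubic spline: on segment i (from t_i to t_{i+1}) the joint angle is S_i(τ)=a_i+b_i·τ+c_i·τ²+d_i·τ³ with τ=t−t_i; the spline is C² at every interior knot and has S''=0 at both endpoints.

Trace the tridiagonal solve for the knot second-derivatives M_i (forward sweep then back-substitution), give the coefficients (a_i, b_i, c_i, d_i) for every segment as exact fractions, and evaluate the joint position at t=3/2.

  seg 0: a=2 b=499/273 c=0 d=-113/546
  seg 1: a=4 b=-179/273 c=-113/91 d=19/63
  seg 2: a=-1 b=10/273 c=134/91 d=-67/273
S(3/2) = 841/208

Δ: Δ0=1, Δ1=-5/3, Δ2=2
row 1: diag=10, rhs=-16; c'=3/10, d'=-8/5
row 2: denom=10−3·3/10=91/10; d'=(22−3·-8/5)/(91/10)=268/91
back: M2=268/91
back: M1=-8/5−3/10·268/91=-226/91
M: M0=0, M1=-226/91, M2=268/91, M3=0
seg 0: a=2, c=M0/2=0, d=(M1−M0)/(6·2)=-113/546, b=Δ0−h0·(2M0+M1)/6=499/273
seg 1: a=4, c=M1/2=-113/91, d=(M2−M1)/(6·3)=19/63, b=Δ1−h1·(2M1+M2)/6=-179/273
seg 2: a=-1, c=M2/2=134/91, d=(M3−M2)/(6·2)=-67/273, b=Δ2−h2·(2M2+M3)/6=10/273
t_q=3/2 → seg 0, τ=3/2; S=2+499/273·τ+0·τ²+-113/546·τ³=841/208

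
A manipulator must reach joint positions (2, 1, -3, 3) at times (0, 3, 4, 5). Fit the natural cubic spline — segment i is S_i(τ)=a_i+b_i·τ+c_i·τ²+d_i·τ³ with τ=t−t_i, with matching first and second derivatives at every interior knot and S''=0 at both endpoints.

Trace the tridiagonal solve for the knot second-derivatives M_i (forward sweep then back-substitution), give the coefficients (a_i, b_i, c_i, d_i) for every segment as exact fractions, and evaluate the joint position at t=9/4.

Δ: Δ0=-1/3, Δ1=-4, Δ2=6
row 1: diag=8, rhs=-22; c'=1/8, d'=-11/4
row 2: denom=4−1·1/8=31/8; d'=(60−1·-11/4)/(31/8)=502/31
back: M2=502/31
back: M1=-11/4−1/8·502/31=-148/31
M: M0=0, M1=-148/31, M2=502/31, M3=0
seg 0: a=2, c=M0/2=0, d=(M1−M0)/(6·3)=-74/279, b=Δ0−h0·(2M0+M1)/6=191/93
seg 1: a=1, c=M1/2=-74/31, d=(M2−M1)/(6·1)=325/93, b=Δ1−h1·(2M1+M2)/6=-475/93
seg 2: a=-3, c=M2/2=251/31, d=(M3−M2)/(6·1)=-251/93, b=Δ2−h2·(2M2+M3)/6=56/93
t_q=9/4 → seg 0, τ=9/4; S=2+191/93·τ+0·τ²+-74/279·τ³=3571/992

  seg 0: a=2 b=191/93 c=0 d=-74/279
  seg 1: a=1 b=-475/93 c=-74/31 d=325/93
  seg 2: a=-3 b=56/93 c=251/31 d=-251/93
S(9/4) = 3571/992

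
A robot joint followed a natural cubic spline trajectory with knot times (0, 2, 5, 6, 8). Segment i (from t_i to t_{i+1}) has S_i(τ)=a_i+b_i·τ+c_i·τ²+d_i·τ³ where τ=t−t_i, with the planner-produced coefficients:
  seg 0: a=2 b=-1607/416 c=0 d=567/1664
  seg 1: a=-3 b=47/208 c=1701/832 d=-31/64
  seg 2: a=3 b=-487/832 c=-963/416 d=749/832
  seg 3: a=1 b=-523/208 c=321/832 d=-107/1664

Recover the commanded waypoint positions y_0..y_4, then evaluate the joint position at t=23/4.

y_0=2 y_1=-3 y_2=3 y_3=1 y_4=-3
S(23/4) = 87255/53248

y_0 = S_0(0) = a_0 = 2
y_1 = S_1(0) = a_1 = -3
y_2 = S_2(0) = a_2 = 3
y_3 = S_3(0) = a_3 = 1
y_4 = S_3(2) = -3
t_q=23/4 is in segment 2 (τ=3/4); S_2(τ)=87255/53248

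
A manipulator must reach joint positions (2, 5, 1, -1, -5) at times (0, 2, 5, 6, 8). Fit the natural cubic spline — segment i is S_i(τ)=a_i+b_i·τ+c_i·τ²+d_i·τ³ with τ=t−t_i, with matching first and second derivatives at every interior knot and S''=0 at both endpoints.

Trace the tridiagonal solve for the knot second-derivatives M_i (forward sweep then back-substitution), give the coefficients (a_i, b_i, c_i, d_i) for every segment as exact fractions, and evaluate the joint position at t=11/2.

  seg 0: a=2 b=2599/1248 c=0 d=-727/4992
  seg 1: a=5 b=209/624 c=-727/832 d=61/576
  seg 2: a=1 b=-5113/2496 c=33/416 d=-77/2496
  seg 3: a=-1 b=-1237/624 c=-11/832 d=11/4992
S(11/2) = -55/6656

Δ: Δ0=3/2, Δ1=-4/3, Δ2=-2, Δ3=-2
row 1: diag=10, rhs=-17; c'=3/10, d'=-17/10
row 2: denom=8−3·3/10=71/10; d'=(-4−3·-17/10)/(71/10)=11/71
row 3: denom=6−1·10/71=416/71; d'=(0−1·11/71)/(416/71)=-11/416
back: M3=-11/416
back: M2=11/71−10/71·-11/416=33/208
back: M1=-17/10−3/10·33/208=-727/416
M: M0=0, M1=-727/416, M2=33/208, M3=-11/416, M4=0
seg 0: a=2, c=M0/2=0, d=(M1−M0)/(6·2)=-727/4992, b=Δ0−h0·(2M0+M1)/6=2599/1248
seg 1: a=5, c=M1/2=-727/832, d=(M2−M1)/(6·3)=61/576, b=Δ1−h1·(2M1+M2)/6=209/624
seg 2: a=1, c=M2/2=33/416, d=(M3−M2)/(6·1)=-77/2496, b=Δ2−h2·(2M2+M3)/6=-5113/2496
seg 3: a=-1, c=M3/2=-11/832, d=(M4−M3)/(6·2)=11/4992, b=Δ3−h3·(2M3+M4)/6=-1237/624
t_q=11/2 → seg 2, τ=1/2; S=1+-5113/2496·τ+33/416·τ²+-77/2496·τ³=-55/6656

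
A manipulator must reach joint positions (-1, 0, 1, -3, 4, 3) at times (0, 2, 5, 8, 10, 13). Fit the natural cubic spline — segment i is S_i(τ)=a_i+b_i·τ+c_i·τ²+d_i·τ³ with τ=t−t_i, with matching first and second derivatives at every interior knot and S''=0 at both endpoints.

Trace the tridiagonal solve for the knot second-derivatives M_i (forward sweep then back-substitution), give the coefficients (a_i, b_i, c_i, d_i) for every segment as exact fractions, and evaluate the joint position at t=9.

  seg 0: a=-1 b=272/813 c=0 d=269/6504
  seg 1: a=0 b=1351/1626 c=269/1084 d=-4039/29268
  seg 2: a=1 b=-4573/3252 c=-808/813 d=3311/9756
  seg 3: a=-3 b=2917/1626 c=6701/3252 d=-1309/2168
  seg 4: a=4 b=2269/813 c=-1270/813 d=1270/7317
S(9) = 1631/6504

Δ: Δ0=1/2, Δ1=1/3, Δ2=-4/3, Δ3=7/2, Δ4=-1/3
row 1: diag=10, rhs=-1; c'=3/10, d'=-1/10
row 2: denom=12−3·3/10=111/10; d'=(-10−3·-1/10)/(111/10)=-97/111
row 3: denom=10−3·10/37=340/37; d'=(29−3·-97/111)/(340/37)=117/34
row 4: denom=10−2·37/170=813/85; d'=(-23−2·117/34)/(813/85)=-2540/813
back: M4=-2540/813
back: M3=117/34−37/170·-2540/813=6701/1626
back: M2=-97/111−10/37·6701/1626=-1616/813
back: M1=-1/10−3/10·-1616/813=269/542
M: M0=0, M1=269/542, M2=-1616/813, M3=6701/1626, M4=-2540/813, M5=0
seg 0: a=-1, c=M0/2=0, d=(M1−M0)/(6·2)=269/6504, b=Δ0−h0·(2M0+M1)/6=272/813
seg 1: a=0, c=M1/2=269/1084, d=(M2−M1)/(6·3)=-4039/29268, b=Δ1−h1·(2M1+M2)/6=1351/1626
seg 2: a=1, c=M2/2=-808/813, d=(M3−M2)/(6·3)=3311/9756, b=Δ2−h2·(2M2+M3)/6=-4573/3252
seg 3: a=-3, c=M3/2=6701/3252, d=(M4−M3)/(6·2)=-1309/2168, b=Δ3−h3·(2M3+M4)/6=2917/1626
seg 4: a=4, c=M4/2=-1270/813, d=(M5−M4)/(6·3)=1270/7317, b=Δ4−h4·(2M4+M5)/6=2269/813
t_q=9 → seg 3, τ=1; S=-3+2917/1626·τ+6701/3252·τ²+-1309/2168·τ³=1631/6504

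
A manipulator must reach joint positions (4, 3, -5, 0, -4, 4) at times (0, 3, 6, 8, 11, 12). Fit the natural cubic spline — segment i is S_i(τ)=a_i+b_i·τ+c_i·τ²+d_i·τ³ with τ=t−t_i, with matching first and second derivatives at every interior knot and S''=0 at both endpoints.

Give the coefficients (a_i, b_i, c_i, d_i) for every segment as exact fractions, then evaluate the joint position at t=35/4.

Δ: Δ0=-1/3, Δ1=-8/3, Δ2=5/2, Δ3=-4/3, Δ4=8
row 1: diag=12, rhs=-14; c'=1/4, d'=-7/6
row 2: denom=10−3·1/4=37/4; d'=(31−3·-7/6)/(37/4)=138/37
row 3: denom=10−2·8/37=354/37; d'=(-23−2·138/37)/(354/37)=-1127/354
row 4: denom=8−3·37/118=833/118; d'=(56−3·-1127/354)/(833/118)=65/7
back: M4=65/7
back: M3=-1127/354−37/118·65/7=-128/21
back: M2=138/37−8/37·-128/21=106/21
back: M1=-7/6−1/4·106/21=-17/7
M: M0=0, M1=-17/7, M2=106/21, M3=-128/21, M4=65/7, M5=0
seg 0: a=4, c=M0/2=0, d=(M1−M0)/(6·3)=-17/126, b=Δ0−h0·(2M0+M1)/6=37/42
seg 1: a=3, c=M1/2=-17/14, d=(M2−M1)/(6·3)=157/378, b=Δ1−h1·(2M1+M2)/6=-58/21
seg 2: a=-5, c=M2/2=53/21, d=(M3−M2)/(6·2)=-13/14, b=Δ2−h2·(2M2+M3)/6=7/6
seg 3: a=0, c=M3/2=-64/21, d=(M4−M3)/(6·3)=323/378, b=Δ3−h3·(2M3+M4)/6=5/42
seg 4: a=-4, c=M4/2=65/14, d=(M5−M4)/(6·1)=-65/42, b=Δ4−h4·(2M4+M5)/6=103/21
t_q=35/4 → seg 3, τ=3/4; S=0+5/42·τ+-64/21·τ²+323/378·τ³=-1133/896

  seg 0: a=4 b=37/42 c=0 d=-17/126
  seg 1: a=3 b=-58/21 c=-17/14 d=157/378
  seg 2: a=-5 b=7/6 c=53/21 d=-13/14
  seg 3: a=0 b=5/42 c=-64/21 d=323/378
  seg 4: a=-4 b=103/21 c=65/14 d=-65/42
S(35/4) = -1133/896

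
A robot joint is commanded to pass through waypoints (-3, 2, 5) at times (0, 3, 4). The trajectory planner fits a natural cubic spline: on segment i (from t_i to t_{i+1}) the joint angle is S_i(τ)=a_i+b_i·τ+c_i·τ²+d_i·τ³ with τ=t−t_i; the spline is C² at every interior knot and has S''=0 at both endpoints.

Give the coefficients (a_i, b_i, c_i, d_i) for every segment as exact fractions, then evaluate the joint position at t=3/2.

Δ: Δ0=5/3, Δ1=3
row 1: diag=8, rhs=8; c'=1/8, d'=1
back: M1=1
M: M0=0, M1=1, M2=0
seg 0: a=-3, c=M0/2=0, d=(M1−M0)/(6·3)=1/18, b=Δ0−h0·(2M0+M1)/6=7/6
seg 1: a=2, c=M1/2=1/2, d=(M2−M1)/(6·1)=-1/6, b=Δ1−h1·(2M1+M2)/6=8/3
t_q=3/2 → seg 0, τ=3/2; S=-3+7/6·τ+0·τ²+1/18·τ³=-17/16

  seg 0: a=-3 b=7/6 c=0 d=1/18
  seg 1: a=2 b=8/3 c=1/2 d=-1/6
S(3/2) = -17/16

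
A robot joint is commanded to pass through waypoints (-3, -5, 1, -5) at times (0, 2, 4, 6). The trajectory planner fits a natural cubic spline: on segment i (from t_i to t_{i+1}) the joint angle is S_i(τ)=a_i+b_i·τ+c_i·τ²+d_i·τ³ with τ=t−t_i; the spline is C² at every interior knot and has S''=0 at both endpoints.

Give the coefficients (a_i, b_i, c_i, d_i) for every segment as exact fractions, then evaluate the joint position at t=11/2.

  seg 0: a=-3 b=-37/15 c=0 d=11/30
  seg 1: a=-5 b=29/15 c=11/5 d=-5/6
  seg 2: a=1 b=11/15 c=-14/5 d=7/15
S(11/2) = -21/8

Δ: Δ0=-1, Δ1=3, Δ2=-3
row 1: diag=8, rhs=24; c'=1/4, d'=3
row 2: denom=8−2·1/4=15/2; d'=(-36−2·3)/(15/2)=-28/5
back: M2=-28/5
back: M1=3−1/4·-28/5=22/5
M: M0=0, M1=22/5, M2=-28/5, M3=0
seg 0: a=-3, c=M0/2=0, d=(M1−M0)/(6·2)=11/30, b=Δ0−h0·(2M0+M1)/6=-37/15
seg 1: a=-5, c=M1/2=11/5, d=(M2−M1)/(6·2)=-5/6, b=Δ1−h1·(2M1+M2)/6=29/15
seg 2: a=1, c=M2/2=-14/5, d=(M3−M2)/(6·2)=7/15, b=Δ2−h2·(2M2+M3)/6=11/15
t_q=11/2 → seg 2, τ=3/2; S=1+11/15·τ+-14/5·τ²+7/15·τ³=-21/8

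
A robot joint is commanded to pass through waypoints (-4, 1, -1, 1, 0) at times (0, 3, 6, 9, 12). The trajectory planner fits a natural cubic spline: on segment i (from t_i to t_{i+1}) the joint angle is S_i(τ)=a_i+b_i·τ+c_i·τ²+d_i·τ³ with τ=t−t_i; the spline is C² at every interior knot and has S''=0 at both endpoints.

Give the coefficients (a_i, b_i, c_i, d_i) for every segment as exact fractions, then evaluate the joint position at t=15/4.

Δ: Δ0=5/3, Δ1=-2/3, Δ2=2/3, Δ3=-1/3
row 1: diag=12, rhs=-14; c'=1/4, d'=-7/6
row 2: denom=12−3·1/4=45/4; d'=(8−3·-7/6)/(45/4)=46/45
row 3: denom=12−3·4/15=56/5; d'=(-6−3·46/45)/(56/5)=-17/21
back: M3=-17/21
back: M2=46/45−4/15·-17/21=26/21
back: M1=-7/6−1/4·26/21=-31/21
M: M0=0, M1=-31/21, M2=26/21, M3=-17/21, M4=0
seg 0: a=-4, c=M0/2=0, d=(M1−M0)/(6·3)=-31/378, b=Δ0−h0·(2M0+M1)/6=101/42
seg 1: a=1, c=M1/2=-31/42, d=(M2−M1)/(6·3)=19/126, b=Δ1−h1·(2M1+M2)/6=4/21
seg 2: a=-1, c=M2/2=13/21, d=(M3−M2)/(6·3)=-43/378, b=Δ2−h2·(2M2+M3)/6=-1/6
seg 3: a=1, c=M3/2=-17/42, d=(M4−M3)/(6·3)=17/378, b=Δ3−h3·(2M3+M4)/6=10/21
t_q=15/4 → seg 1, τ=3/4; S=1+4/21·τ+-31/42·τ²+19/126·τ³=709/896

  seg 0: a=-4 b=101/42 c=0 d=-31/378
  seg 1: a=1 b=4/21 c=-31/42 d=19/126
  seg 2: a=-1 b=-1/6 c=13/21 d=-43/378
  seg 3: a=1 b=10/21 c=-17/42 d=17/378
S(15/4) = 709/896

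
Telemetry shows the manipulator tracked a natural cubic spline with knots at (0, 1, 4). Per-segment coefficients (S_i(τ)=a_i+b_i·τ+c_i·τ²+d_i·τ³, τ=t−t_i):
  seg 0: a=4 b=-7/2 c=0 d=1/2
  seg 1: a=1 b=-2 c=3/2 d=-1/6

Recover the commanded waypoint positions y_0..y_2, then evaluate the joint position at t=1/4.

y_0 = S_0(0) = a_0 = 4
y_1 = S_1(0) = a_1 = 1
y_2 = S_1(3) = 4
t_q=1/4 is in segment 0 (τ=1/4); S_0(τ)=401/128

y_0=4 y_1=1 y_2=4
S(1/4) = 401/128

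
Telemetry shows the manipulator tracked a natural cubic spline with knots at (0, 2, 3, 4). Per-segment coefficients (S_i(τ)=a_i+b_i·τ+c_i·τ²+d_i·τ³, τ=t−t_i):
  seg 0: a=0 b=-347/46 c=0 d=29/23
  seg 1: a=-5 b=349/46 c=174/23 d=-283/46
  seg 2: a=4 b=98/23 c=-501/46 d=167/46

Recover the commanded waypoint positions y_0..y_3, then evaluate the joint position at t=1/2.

y_0=0 y_1=-5 y_2=4 y_3=1
S(1/2) = -665/184

y_0 = S_0(0) = a_0 = 0
y_1 = S_1(0) = a_1 = -5
y_2 = S_2(0) = a_2 = 4
y_3 = S_2(1) = 1
t_q=1/2 is in segment 0 (τ=1/2); S_0(τ)=-665/184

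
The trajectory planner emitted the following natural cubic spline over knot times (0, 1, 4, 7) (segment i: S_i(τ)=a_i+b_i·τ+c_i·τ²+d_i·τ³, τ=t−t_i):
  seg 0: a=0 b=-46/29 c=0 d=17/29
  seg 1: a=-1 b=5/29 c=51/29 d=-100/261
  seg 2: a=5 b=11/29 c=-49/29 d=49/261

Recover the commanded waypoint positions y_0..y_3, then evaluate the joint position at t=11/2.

y_0=0 y_1=-1 y_2=5 y_3=-4
S(11/2) = 557/232

y_0 = S_0(0) = a_0 = 0
y_1 = S_1(0) = a_1 = -1
y_2 = S_2(0) = a_2 = 5
y_3 = S_2(3) = -4
t_q=11/2 is in segment 2 (τ=3/2); S_2(τ)=557/232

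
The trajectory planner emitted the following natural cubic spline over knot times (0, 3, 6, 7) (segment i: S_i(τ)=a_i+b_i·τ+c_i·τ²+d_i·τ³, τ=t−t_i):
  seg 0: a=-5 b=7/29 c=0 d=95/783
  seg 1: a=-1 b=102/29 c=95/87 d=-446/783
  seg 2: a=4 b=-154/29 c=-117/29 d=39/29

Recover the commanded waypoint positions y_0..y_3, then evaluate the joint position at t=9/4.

y_0 = S_0(0) = a_0 = -5
y_1 = S_1(0) = a_1 = -1
y_2 = S_2(0) = a_2 = 4
y_3 = S_2(1) = -4
t_q=9/4 is in segment 0 (τ=9/4); S_0(τ)=-5707/1856

y_0=-5 y_1=-1 y_2=4 y_3=-4
S(9/4) = -5707/1856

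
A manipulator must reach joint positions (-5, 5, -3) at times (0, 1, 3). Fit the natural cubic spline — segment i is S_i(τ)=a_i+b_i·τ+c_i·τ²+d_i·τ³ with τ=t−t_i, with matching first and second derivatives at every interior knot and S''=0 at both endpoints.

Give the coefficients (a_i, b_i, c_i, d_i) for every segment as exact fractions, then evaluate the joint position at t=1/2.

  seg 0: a=-5 b=37/3 c=0 d=-7/3
  seg 1: a=5 b=16/3 c=-7 d=7/6
S(1/2) = 7/8

Δ: Δ0=10, Δ1=-4
row 1: diag=6, rhs=-84; c'=1/3, d'=-14
back: M1=-14
M: M0=0, M1=-14, M2=0
seg 0: a=-5, c=M0/2=0, d=(M1−M0)/(6·1)=-7/3, b=Δ0−h0·(2M0+M1)/6=37/3
seg 1: a=5, c=M1/2=-7, d=(M2−M1)/(6·2)=7/6, b=Δ1−h1·(2M1+M2)/6=16/3
t_q=1/2 → seg 0, τ=1/2; S=-5+37/3·τ+0·τ²+-7/3·τ³=7/8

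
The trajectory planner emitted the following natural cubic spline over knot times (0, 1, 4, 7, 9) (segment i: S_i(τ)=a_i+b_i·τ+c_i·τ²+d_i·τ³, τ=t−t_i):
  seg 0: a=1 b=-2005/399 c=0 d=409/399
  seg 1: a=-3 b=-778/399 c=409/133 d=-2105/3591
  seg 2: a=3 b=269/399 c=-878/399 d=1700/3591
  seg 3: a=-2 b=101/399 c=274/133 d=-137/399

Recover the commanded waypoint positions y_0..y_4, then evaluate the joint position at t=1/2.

y_0 = S_0(0) = a_0 = 1
y_1 = S_1(0) = a_1 = -3
y_2 = S_2(0) = a_2 = 3
y_3 = S_3(0) = a_3 = -2
y_4 = S_3(2) = 4
t_q=1/2 is in segment 0 (τ=1/2); S_0(τ)=-1473/1064

y_0=1 y_1=-3 y_2=3 y_3=-2 y_4=4
S(1/2) = -1473/1064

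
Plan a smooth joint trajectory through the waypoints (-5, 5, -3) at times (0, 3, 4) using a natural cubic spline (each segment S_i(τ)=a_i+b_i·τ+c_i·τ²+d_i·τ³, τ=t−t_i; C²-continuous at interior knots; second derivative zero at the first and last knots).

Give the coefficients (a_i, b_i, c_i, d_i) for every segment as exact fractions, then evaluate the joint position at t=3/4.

Δ: Δ0=10/3, Δ1=-8
row 1: diag=8, rhs=-68; c'=1/8, d'=-17/2
back: M1=-17/2
M: M0=0, M1=-17/2, M2=0
seg 0: a=-5, c=M0/2=0, d=(M1−M0)/(6·3)=-17/36, b=Δ0−h0·(2M0+M1)/6=91/12
seg 1: a=5, c=M1/2=-17/4, d=(M2−M1)/(6·1)=17/12, b=Δ1−h1·(2M1+M2)/6=-31/6
t_q=3/4 → seg 0, τ=3/4; S=-5+91/12·τ+0·τ²+-17/36·τ³=125/256

  seg 0: a=-5 b=91/12 c=0 d=-17/36
  seg 1: a=5 b=-31/6 c=-17/4 d=17/12
S(3/4) = 125/256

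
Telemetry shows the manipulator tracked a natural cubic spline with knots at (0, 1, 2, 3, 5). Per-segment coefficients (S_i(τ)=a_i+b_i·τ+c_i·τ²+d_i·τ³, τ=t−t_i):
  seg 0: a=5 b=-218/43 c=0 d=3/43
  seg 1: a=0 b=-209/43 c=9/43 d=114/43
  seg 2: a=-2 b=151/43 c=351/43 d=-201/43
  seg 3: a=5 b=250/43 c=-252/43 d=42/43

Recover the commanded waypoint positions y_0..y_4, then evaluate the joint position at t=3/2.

y_0=5 y_1=0 y_2=-2 y_3=5 y_4=1
S(3/2) = -88/43

y_0 = S_0(0) = a_0 = 5
y_1 = S_1(0) = a_1 = 0
y_2 = S_2(0) = a_2 = -2
y_3 = S_3(0) = a_3 = 5
y_4 = S_3(2) = 1
t_q=3/2 is in segment 1 (τ=1/2); S_1(τ)=-88/43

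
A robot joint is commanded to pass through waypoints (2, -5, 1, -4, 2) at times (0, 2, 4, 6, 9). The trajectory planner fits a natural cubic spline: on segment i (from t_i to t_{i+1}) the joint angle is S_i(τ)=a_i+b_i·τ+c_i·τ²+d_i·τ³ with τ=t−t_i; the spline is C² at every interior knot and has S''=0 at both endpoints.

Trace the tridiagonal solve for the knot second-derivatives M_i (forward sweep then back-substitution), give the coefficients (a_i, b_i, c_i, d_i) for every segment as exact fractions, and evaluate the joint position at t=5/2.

  seg 0: a=2 b=-404/71 c=0 d=311/568
  seg 1: a=-5 b=125/142 c=933/284 d=-79/71
  seg 2: a=1 b=95/142 c=-963/284 d=513/568
  seg 3: a=-4 b=-146/71 c=144/71 d=-16/71
S(5/2) = -4405/1136

Δ: Δ0=-7/2, Δ1=3, Δ2=-5/2, Δ3=2
row 1: diag=8, rhs=39; c'=1/4, d'=39/8
row 2: denom=8−2·1/4=15/2; d'=(-33−2·39/8)/(15/2)=-57/10
row 3: denom=10−2·4/15=142/15; d'=(27−2·-57/10)/(142/15)=288/71
back: M3=288/71
back: M2=-57/10−4/15·288/71=-963/142
back: M1=39/8−1/4·-963/142=933/142
M: M0=0, M1=933/142, M2=-963/142, M3=288/71, M4=0
seg 0: a=2, c=M0/2=0, d=(M1−M0)/(6·2)=311/568, b=Δ0−h0·(2M0+M1)/6=-404/71
seg 1: a=-5, c=M1/2=933/284, d=(M2−M1)/(6·2)=-79/71, b=Δ1−h1·(2M1+M2)/6=125/142
seg 2: a=1, c=M2/2=-963/284, d=(M3−M2)/(6·2)=513/568, b=Δ2−h2·(2M2+M3)/6=95/142
seg 3: a=-4, c=M3/2=144/71, d=(M4−M3)/(6·3)=-16/71, b=Δ3−h3·(2M3+M4)/6=-146/71
t_q=5/2 → seg 1, τ=1/2; S=-5+125/142·τ+933/284·τ²+-79/71·τ³=-4405/1136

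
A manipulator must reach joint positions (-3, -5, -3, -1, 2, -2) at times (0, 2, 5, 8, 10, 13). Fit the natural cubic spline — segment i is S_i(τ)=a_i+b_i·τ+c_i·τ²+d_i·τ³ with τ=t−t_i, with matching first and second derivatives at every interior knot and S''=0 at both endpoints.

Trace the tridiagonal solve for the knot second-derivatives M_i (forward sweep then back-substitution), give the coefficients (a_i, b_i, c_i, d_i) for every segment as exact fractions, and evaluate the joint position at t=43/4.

  seg 0: a=-3 b=-1129/813 c=0 d=79/813
  seg 1: a=-5 b=-181/813 c=158/271 d=-233/2439
  seg 2: a=-3 b=566/813 c=-75/271 d=217/2439
  seg 3: a=-1 b=1169/813 c=142/271 d=-1603/6504
  seg 4: a=2 b=937/1626 c=-1035/1084 d=115/1084
S(43/4) = 134581/69376

Δ: Δ0=-1, Δ1=2/3, Δ2=2/3, Δ3=3/2, Δ4=-4/3
row 1: diag=10, rhs=10; c'=3/10, d'=1
row 2: denom=12−3·3/10=111/10; d'=(0−3·1)/(111/10)=-10/37
row 3: denom=10−3·10/37=340/37; d'=(5−3·-10/37)/(340/37)=43/68
row 4: denom=10−2·37/170=813/85; d'=(-17−2·43/68)/(813/85)=-1035/542
back: M4=-1035/542
back: M3=43/68−37/170·-1035/542=284/271
back: M2=-10/37−10/37·284/271=-150/271
back: M1=1−3/10·-150/271=316/271
M: M0=0, M1=316/271, M2=-150/271, M3=284/271, M4=-1035/542, M5=0
seg 0: a=-3, c=M0/2=0, d=(M1−M0)/(6·2)=79/813, b=Δ0−h0·(2M0+M1)/6=-1129/813
seg 1: a=-5, c=M1/2=158/271, d=(M2−M1)/(6·3)=-233/2439, b=Δ1−h1·(2M1+M2)/6=-181/813
seg 2: a=-3, c=M2/2=-75/271, d=(M3−M2)/(6·3)=217/2439, b=Δ2−h2·(2M2+M3)/6=566/813
seg 3: a=-1, c=M3/2=142/271, d=(M4−M3)/(6·2)=-1603/6504, b=Δ3−h3·(2M3+M4)/6=1169/813
seg 4: a=2, c=M4/2=-1035/1084, d=(M5−M4)/(6·3)=115/1084, b=Δ4−h4·(2M4+M5)/6=937/1626
t_q=43/4 → seg 4, τ=3/4; S=2+937/1626·τ+-1035/1084·τ²+115/1084·τ³=134581/69376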